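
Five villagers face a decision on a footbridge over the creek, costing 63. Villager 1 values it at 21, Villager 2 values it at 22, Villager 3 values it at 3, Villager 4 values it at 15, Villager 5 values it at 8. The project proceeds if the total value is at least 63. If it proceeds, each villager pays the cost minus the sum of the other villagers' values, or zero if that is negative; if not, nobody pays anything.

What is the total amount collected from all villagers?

Total value 69 ≥ cost 63, so it is built.
Villager 1: others sum to 48; max(0, 63 - 48) = 15.
Villager 2: others sum to 47; max(0, 63 - 47) = 16.
Villager 3: others sum to 66; max(0, 63 - 66) = 0.
Villager 4: others sum to 54; max(0, 63 - 54) = 9.
Villager 5: others sum to 61; max(0, 63 - 61) = 2.
Total collected = 15 + 16 + 0 + 9 + 2 = 42.

42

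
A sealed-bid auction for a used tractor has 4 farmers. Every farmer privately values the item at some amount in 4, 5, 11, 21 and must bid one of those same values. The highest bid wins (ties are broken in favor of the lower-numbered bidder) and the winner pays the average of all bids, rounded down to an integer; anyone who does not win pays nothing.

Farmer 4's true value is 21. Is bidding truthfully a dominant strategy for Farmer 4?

Consider the case where Farmer 1 bids 4, Farmer 2 bids 4 and Farmer 3 bids 4.
Truthful bid 21: wins, pays 8, utility 21 - 8 = 13.
Bid 5 instead: wins, pays 4, utility 21 - 4 = 17.
Since 17 > 13, bidding 5 is strictly better here, so truthful bidding is not dominant.

No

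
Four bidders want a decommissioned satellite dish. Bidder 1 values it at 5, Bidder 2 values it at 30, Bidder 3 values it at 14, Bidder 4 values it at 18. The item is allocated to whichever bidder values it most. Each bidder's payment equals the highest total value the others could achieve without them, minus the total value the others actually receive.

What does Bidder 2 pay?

18

Bidder 2 has the highest value and receives the item.
Without Bidder 2, the item would go to the next-highest value, 18, so the others could achieve 18.
With Bidder 2 present and winning, the others receive nothing, so their total is 0.
Payment = 18 - 0 = 18.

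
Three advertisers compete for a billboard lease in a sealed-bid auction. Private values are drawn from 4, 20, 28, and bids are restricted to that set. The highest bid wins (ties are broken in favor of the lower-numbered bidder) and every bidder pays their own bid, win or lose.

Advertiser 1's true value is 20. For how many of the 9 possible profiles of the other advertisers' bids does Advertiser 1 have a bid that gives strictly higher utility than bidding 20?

Others bid (4, 4): truth gives 0; bid 4 gives 16 > 0. Violating.
Others bid (4, 28): truth gives -20; bid 4 gives -4 > -20. Violating.
Others bid (20, 28): truth gives -20; bid 4 gives -4 > -20. Violating.
Others bid (28, 4): truth gives -20; bid 4 gives -4 > -20. Violating.
Others bid (4, 20): truth gives 0; no alternative beats it.
Others bid (20, 4): truth gives 0; no alternative beats it.
(Checking all 9 profiles: 6 have a profitable deviation, 3 do not.)

6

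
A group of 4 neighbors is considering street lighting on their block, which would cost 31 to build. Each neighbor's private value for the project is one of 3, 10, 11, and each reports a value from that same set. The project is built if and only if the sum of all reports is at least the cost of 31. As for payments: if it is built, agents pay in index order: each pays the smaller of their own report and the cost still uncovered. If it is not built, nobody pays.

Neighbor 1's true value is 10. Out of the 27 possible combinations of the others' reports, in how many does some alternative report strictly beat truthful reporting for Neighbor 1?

Others report (10, 10, 10): truth gives 0; report 3 gives 7 > 0. Violating.
Others report (10, 10, 11): truth gives 0; report 3 gives 7 > 0. Violating.
Others report (10, 11, 10): truth gives 0; report 3 gives 7 > 0. Violating.
Others report (10, 11, 11): truth gives 0; report 3 gives 7 > 0. Violating.
Others report (3, 3, 3): truth gives 0; no alternative beats it.
Others report (3, 3, 10): truth gives 0; no alternative beats it.
(Checking all 27 profiles: 8 have a profitable deviation, 19 do not.)

8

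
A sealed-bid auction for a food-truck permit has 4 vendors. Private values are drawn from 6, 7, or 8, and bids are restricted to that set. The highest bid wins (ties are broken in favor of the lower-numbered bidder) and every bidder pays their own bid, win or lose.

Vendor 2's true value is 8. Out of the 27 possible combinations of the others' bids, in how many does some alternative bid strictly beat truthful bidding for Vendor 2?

13

Others bid (6, 6, 6): truth gives 0; bid 7 gives 1 > 0. Violating.
Others bid (6, 6, 7): truth gives 0; bid 7 gives 1 > 0. Violating.
Others bid (6, 7, 6): truth gives 0; bid 7 gives 1 > 0. Violating.
Others bid (6, 7, 7): truth gives 0; bid 7 gives 1 > 0. Violating.
Others bid (6, 6, 8): truth gives 0; no alternative beats it.
Others bid (6, 7, 8): truth gives 0; no alternative beats it.
(Checking all 27 profiles: 13 have a profitable deviation, 14 do not.)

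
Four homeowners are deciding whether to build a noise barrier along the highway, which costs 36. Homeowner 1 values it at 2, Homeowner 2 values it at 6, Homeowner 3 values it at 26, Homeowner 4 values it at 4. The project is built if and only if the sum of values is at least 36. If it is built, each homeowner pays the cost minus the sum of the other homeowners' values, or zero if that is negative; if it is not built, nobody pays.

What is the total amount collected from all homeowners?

30

Total value 38 ≥ cost 36, so it is built.
Homeowner 1: others sum to 36; max(0, 36 - 36) = 0.
Homeowner 2: others sum to 32; max(0, 36 - 32) = 4.
Homeowner 3: others sum to 12; max(0, 36 - 12) = 24.
Homeowner 4: others sum to 34; max(0, 36 - 34) = 2.
Total collected = 0 + 4 + 24 + 2 = 30.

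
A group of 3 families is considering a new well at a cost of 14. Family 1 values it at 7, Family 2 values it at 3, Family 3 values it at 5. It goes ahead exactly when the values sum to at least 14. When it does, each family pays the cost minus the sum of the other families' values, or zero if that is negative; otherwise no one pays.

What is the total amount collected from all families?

12

Total value 15 ≥ cost 14, so it is built.
Family 1: others sum to 8; max(0, 14 - 8) = 6.
Family 2: others sum to 12; max(0, 14 - 12) = 2.
Family 3: others sum to 10; max(0, 14 - 10) = 4.
Total collected = 6 + 2 + 4 = 12.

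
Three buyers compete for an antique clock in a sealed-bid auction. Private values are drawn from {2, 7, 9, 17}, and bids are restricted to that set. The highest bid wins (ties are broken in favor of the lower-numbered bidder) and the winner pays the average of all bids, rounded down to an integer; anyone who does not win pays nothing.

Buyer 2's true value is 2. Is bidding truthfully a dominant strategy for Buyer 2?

Yes

Check each profile of the others' bids and compare truth against every alternative bid.
Others bid (2, 7): truth gives 0, best alternative gives -3.
Others bid (2, 2): truth gives 0, best alternative gives -1.
Others bid (2, 9): truth gives 0, best alternative gives 0.
Others bid (2, 17): truth gives 0, best alternative gives 0.
Others bid (7, 2): truth gives 0, best alternative gives 0.
Others bid (7, 7): truth gives 0, best alternative gives 0.
(Remaining 10 profiles checked similarly; truth is weakly best in each.)
In every case the truthful bid is at least as good as any alternative, so it is a dominant strategy.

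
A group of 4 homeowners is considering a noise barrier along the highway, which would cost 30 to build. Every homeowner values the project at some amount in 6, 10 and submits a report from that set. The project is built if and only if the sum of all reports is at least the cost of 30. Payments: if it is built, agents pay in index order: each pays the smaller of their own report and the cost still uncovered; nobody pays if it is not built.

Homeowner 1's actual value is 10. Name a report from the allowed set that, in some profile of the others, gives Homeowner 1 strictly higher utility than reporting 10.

6

Suppose Homeowner 2 reports 6, Homeowner 3 reports 10 and Homeowner 4 reports 10.
Report 10: project built, pays 10, utility 10 - 10 = 0.
Report 6: project built, pays 6, utility 10 - 6 = 4.
So reporting 6 beats truth here (4 > 0).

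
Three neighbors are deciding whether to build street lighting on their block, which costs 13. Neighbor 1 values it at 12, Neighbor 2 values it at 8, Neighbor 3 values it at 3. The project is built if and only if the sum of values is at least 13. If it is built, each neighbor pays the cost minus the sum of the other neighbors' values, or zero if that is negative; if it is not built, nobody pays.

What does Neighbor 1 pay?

2

Total value 23 ≥ cost 13, so the project is built.
The other neighbors' values sum to 11.
Cost minus that sum is 13 - 11 = 2.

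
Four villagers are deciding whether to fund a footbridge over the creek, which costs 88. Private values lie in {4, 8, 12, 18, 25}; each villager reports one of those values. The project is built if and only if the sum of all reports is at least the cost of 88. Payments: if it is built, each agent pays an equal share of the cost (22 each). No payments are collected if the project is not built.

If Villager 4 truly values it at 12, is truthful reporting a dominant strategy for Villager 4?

Check each profile of the others' reports and compare truth against every alternative report.
Others report (4, 4, 4): truth gives 0, best alternative gives 0.
Others report (4, 4, 8): truth gives 0, best alternative gives 0.
Others report (4, 4, 12): truth gives 0, best alternative gives 0.
Others report (4, 4, 18): truth gives 0, best alternative gives 0.
Others report (4, 4, 25): truth gives 0, best alternative gives 0.
Others report (4, 8, 4): truth gives 0, best alternative gives 0.
(Remaining 119 profiles checked similarly; truth is weakly best in each.)
In every case the truthful report is at least as good as any alternative, so it is a dominant strategy.

Yes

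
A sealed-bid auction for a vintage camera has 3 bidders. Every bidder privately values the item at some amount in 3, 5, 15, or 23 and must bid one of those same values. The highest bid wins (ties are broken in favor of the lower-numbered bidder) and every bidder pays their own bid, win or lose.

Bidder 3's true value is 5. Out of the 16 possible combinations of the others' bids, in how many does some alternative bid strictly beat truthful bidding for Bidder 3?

15

Others bid (3, 5): truth gives -5; bid 3 gives -3 > -5. Violating.
Others bid (3, 15): truth gives -5; bid 3 gives -3 > -5. Violating.
Others bid (3, 23): truth gives -5; bid 3 gives -3 > -5. Violating.
Others bid (5, 3): truth gives -5; bid 3 gives -3 > -5. Violating.
Others bid (3, 3): truth gives 0; no alternative beats it.
(Checking all 16 profiles: 15 have a profitable deviation, 1 does not.)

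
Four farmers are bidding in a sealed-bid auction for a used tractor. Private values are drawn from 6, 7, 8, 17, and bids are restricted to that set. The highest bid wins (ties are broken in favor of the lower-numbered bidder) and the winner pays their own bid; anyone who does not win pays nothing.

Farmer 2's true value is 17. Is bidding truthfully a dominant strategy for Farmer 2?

Consider the case where Farmer 1 bids 6, Farmer 3 bids 6 and Farmer 4 bids 6.
Truthful bid 17: wins, pays 17, utility 17 - 17 = 0.
Bid 7 instead: wins, pays 7, utility 17 - 7 = 10.
Since 10 > 0, bidding 7 is strictly better here, so truthful bidding is not dominant.

No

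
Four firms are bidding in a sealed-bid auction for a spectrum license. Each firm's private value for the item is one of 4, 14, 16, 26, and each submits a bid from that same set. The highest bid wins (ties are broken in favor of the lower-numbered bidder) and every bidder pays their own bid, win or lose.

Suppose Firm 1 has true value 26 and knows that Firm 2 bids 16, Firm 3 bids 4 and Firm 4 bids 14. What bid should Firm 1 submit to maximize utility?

Bid 4: loses but pays 4, utility -4.
Bid 14: loses but pays 14, utility -14.
Bid 16: wins, pays 16, utility 26 - 16 = 10.
Bid 26: wins, pays 26, utility 26 - 26 = 0.
The best choice is 16 with utility 10.

16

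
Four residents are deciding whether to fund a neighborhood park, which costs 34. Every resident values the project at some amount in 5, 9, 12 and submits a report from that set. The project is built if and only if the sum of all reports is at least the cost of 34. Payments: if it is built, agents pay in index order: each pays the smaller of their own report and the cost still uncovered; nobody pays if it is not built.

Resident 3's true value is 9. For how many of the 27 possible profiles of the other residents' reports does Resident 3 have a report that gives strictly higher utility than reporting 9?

Others report (5, 12, 12): truth gives 0; report 5 gives 4 > 0. Violating.
Others report (9, 9, 12): truth gives 0; report 5 gives 4 > 0. Violating.
Others report (9, 12, 9): truth gives 0; report 5 gives 4 > 0. Violating.
Others report (9, 12, 12): truth gives 0; report 5 gives 4 > 0. Violating.
Others report (5, 5, 5): truth gives 0; no alternative beats it.
Others report (5, 5, 9): truth gives 0; no alternative beats it.
(Checking all 27 profiles: 10 have a profitable deviation, 17 do not.)

10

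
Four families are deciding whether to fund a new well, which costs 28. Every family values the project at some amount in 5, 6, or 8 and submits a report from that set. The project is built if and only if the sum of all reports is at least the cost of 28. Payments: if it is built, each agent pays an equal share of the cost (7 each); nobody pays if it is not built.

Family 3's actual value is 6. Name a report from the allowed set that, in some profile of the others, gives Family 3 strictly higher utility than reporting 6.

5

Suppose Family 1 reports 6, Family 2 reports 8 and Family 4 reports 8.
Report 6: project built, pays 7, utility 6 - 7 = -1.
Report 5: project not built, utility 0.
So reporting 5 beats truth here (0 > -1).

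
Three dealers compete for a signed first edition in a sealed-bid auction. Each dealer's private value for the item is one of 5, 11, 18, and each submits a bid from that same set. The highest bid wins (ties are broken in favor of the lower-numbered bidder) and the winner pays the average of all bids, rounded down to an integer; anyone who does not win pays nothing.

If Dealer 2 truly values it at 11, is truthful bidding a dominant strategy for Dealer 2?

Check each profile of the others' bids and compare truth against every alternative bid.
Others bid (5, 5): truth gives 4, best alternative gives 2.
Others bid (5, 11): truth gives 2, best alternative gives 0.
Others bid (5, 18): truth gives 0, best alternative gives 0.
Others bid (11, 5): truth gives 0, best alternative gives 0.
Others bid (11, 11): truth gives 0, best alternative gives 0.
Others bid (11, 18): truth gives 0, best alternative gives 0.
(Remaining 3 profiles checked similarly; truth is weakly best in each.)
In every case the truthful bid is at least as good as any alternative, so it is a dominant strategy.

Yes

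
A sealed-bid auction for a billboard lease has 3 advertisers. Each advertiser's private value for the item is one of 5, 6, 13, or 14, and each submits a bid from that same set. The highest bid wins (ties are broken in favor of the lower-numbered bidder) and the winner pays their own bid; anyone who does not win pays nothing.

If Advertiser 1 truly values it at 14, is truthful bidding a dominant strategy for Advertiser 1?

No

Consider the case where Advertiser 2 bids 5 and Advertiser 3 bids 5.
Truthful bid 14: wins, pays 14, utility 14 - 14 = 0.
Bid 5 instead: wins, pays 5, utility 14 - 5 = 9.
Since 9 > 0, bidding 5 is strictly better here, so truthful bidding is not dominant.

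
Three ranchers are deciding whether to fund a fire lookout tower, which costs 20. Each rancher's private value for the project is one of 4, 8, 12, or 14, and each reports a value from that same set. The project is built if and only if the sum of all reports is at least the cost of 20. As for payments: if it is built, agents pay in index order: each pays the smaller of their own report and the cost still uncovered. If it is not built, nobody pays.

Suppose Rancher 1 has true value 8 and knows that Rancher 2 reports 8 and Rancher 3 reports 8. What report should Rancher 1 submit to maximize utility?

Report 4: project built, pays 4, utility 8 - 4 = 4.
Report 8: project built, pays 8, utility 8 - 8 = 0.
Report 12: project built, pays 12, utility 8 - 12 = -4.
Report 14: project built, pays 14, utility 8 - 14 = -6.
The best choice is 4 with utility 4.

4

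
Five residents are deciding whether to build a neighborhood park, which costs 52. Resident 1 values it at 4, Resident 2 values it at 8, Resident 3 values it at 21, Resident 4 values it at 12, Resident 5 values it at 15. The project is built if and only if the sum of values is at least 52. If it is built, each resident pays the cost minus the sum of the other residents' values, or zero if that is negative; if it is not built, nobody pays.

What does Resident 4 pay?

4

Total value 60 ≥ cost 52, so the project is built.
The other residents' values sum to 48.
Cost minus that sum is 52 - 48 = 4.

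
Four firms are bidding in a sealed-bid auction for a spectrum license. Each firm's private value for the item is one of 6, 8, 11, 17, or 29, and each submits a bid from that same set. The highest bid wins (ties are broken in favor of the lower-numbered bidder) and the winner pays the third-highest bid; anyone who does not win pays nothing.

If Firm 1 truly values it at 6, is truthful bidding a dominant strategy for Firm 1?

Yes

Check each profile of the others' bids and compare truth against every alternative bid.
Others bid (6, 8, 8): truth gives 0, best alternative gives -2.
Others bid (8, 6, 8): truth gives 0, best alternative gives -2.
Others bid (8, 8, 6): truth gives 0, best alternative gives -2.
Others bid (8, 8, 8): truth gives 0, best alternative gives -2.
Others bid (6, 6, 6): truth gives 0, best alternative gives 0.
Others bid (6, 6, 8): truth gives 0, best alternative gives 0.
(Remaining 119 profiles checked similarly; truth is weakly best in each.)
In every case the truthful bid is at least as good as any alternative, so it is a dominant strategy.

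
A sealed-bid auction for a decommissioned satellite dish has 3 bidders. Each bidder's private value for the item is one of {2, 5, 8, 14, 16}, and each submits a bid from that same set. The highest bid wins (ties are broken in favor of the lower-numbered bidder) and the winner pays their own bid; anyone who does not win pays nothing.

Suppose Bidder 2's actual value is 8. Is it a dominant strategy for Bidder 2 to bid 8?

Consider the case where Bidder 1 bids 2 and Bidder 3 bids 2.
Truthful bid 8: wins, pays 8, utility 8 - 8 = 0.
Bid 5 instead: wins, pays 5, utility 8 - 5 = 3.
Since 3 > 0, bidding 5 is strictly better here, so truthful bidding is not dominant.

No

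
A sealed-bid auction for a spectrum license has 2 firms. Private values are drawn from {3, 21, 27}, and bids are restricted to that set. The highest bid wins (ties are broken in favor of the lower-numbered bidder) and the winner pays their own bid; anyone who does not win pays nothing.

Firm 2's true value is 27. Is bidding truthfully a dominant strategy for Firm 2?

No

Consider the case where Firm 1 bids 3.
Truthful bid 27: wins, pays 27, utility 27 - 27 = 0.
Bid 21 instead: wins, pays 21, utility 27 - 21 = 6.
Since 6 > 0, bidding 21 is strictly better here, so truthful bidding is not dominant.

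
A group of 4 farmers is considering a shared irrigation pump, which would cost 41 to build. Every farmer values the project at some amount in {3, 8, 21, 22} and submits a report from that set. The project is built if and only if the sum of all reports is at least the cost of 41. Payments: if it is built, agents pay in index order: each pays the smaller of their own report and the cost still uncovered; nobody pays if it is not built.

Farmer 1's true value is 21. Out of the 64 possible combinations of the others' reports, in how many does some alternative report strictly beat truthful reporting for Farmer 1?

44

Others report (3, 8, 22): truth gives 0; report 8 gives 13 > 0. Violating.
Others report (3, 21, 21): truth gives 0; report 3 gives 18 > 0. Violating.
Others report (3, 21, 22): truth gives 0; report 3 gives 18 > 0. Violating.
Others report (3, 22, 8): truth gives 0; report 8 gives 13 > 0. Violating.
Others report (3, 3, 3): truth gives 0; no alternative beats it.
Others report (3, 3, 8): truth gives 0; no alternative beats it.
(Checking all 64 profiles: 44 have a profitable deviation, 20 do not.)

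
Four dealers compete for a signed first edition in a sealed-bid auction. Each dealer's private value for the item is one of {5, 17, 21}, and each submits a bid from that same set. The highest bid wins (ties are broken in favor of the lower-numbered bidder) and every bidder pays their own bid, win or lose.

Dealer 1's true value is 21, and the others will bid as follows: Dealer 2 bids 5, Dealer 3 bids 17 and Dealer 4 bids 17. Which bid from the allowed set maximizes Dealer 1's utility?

17

Bid 5: loses but pays 5, utility -5.
Bid 17: wins, pays 17, utility 21 - 17 = 4.
Bid 21: wins, pays 21, utility 21 - 21 = 0.
The best choice is 17 with utility 4.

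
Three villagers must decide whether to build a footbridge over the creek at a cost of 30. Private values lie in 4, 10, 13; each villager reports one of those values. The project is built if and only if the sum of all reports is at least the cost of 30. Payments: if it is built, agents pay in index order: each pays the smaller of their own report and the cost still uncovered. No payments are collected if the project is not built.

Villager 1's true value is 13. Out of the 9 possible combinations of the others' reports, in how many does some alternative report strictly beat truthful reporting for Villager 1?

Others report (10, 10): truth gives 0; report 10 gives 3 > 0. Violating.
Others report (10, 13): truth gives 0; report 10 gives 3 > 0. Violating.
Others report (13, 10): truth gives 0; report 10 gives 3 > 0. Violating.
Others report (13, 13): truth gives 0; report 4 gives 9 > 0. Violating.
Others report (4, 4): truth gives 0; no alternative beats it.
Others report (4, 10): truth gives 0; no alternative beats it.
(Checking all 9 profiles: 4 have a profitable deviation, 5 do not.)

4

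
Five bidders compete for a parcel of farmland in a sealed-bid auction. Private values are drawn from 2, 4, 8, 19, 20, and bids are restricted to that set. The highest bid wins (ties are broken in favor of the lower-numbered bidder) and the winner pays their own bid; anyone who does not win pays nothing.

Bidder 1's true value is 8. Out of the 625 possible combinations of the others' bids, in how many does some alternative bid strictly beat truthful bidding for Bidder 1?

Others bid (2, 2, 2, 2): truth gives 0; bid 2 gives 6 > 0. Violating.
Others bid (2, 2, 2, 4): truth gives 0; bid 4 gives 4 > 0. Violating.
Others bid (2, 2, 4, 2): truth gives 0; bid 4 gives 4 > 0. Violating.
Others bid (2, 2, 4, 4): truth gives 0; bid 4 gives 4 > 0. Violating.
Others bid (2, 2, 2, 8): truth gives 0; no alternative beats it.
Others bid (2, 2, 2, 19): truth gives 0; no alternative beats it.
(Checking all 625 profiles: 16 have a profitable deviation, 609 do not.)

16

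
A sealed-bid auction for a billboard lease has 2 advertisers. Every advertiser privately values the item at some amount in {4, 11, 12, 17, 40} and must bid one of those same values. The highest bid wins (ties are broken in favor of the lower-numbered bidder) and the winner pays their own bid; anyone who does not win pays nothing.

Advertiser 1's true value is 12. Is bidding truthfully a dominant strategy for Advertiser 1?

No

Consider the case where Advertiser 2 bids 4.
Truthful bid 12: wins, pays 12, utility 12 - 12 = 0.
Bid 4 instead: wins, pays 4, utility 12 - 4 = 8.
Since 8 > 0, bidding 4 is strictly better here, so truthful bidding is not dominant.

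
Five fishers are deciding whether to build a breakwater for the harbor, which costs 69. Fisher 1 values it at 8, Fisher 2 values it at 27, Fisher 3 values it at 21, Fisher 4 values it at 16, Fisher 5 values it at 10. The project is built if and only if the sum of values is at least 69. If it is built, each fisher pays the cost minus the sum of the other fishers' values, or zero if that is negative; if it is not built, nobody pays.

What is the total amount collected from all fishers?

25

Total value 82 ≥ cost 69, so it is built.
Fisher 1: others sum to 74; max(0, 69 - 74) = 0.
Fisher 2: others sum to 55; max(0, 69 - 55) = 14.
Fisher 3: others sum to 61; max(0, 69 - 61) = 8.
Fisher 4: others sum to 66; max(0, 69 - 66) = 3.
Fisher 5: others sum to 72; max(0, 69 - 72) = 0.
Total collected = 0 + 14 + 8 + 3 + 0 = 25.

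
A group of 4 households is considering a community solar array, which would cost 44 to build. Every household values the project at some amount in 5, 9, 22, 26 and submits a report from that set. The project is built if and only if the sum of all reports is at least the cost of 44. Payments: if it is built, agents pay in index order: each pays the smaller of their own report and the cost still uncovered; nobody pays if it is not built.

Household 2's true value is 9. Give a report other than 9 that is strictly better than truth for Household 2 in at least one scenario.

5

Suppose Household 1 reports 5, Household 3 reports 9 and Household 4 reports 26.
Report 9: project built, pays 9, utility 9 - 9 = 0.
Report 5: project built, pays 5, utility 9 - 5 = 4.
So reporting 5 beats truth here (4 > 0).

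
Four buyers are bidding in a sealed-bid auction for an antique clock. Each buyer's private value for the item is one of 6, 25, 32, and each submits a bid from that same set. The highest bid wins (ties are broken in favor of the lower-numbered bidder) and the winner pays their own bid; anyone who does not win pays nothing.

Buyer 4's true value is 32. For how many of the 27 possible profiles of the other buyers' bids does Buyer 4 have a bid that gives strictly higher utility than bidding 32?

Others bid (6, 6, 6): truth gives 0; bid 25 gives 7 > 0. Violating.
Others bid (6, 6, 25): truth gives 0; no alternative beats it.
Others bid (6, 6, 32): truth gives 0; no alternative beats it.
(Checking all 27 profiles: 1 has a profitable deviation, 26 do not.)

1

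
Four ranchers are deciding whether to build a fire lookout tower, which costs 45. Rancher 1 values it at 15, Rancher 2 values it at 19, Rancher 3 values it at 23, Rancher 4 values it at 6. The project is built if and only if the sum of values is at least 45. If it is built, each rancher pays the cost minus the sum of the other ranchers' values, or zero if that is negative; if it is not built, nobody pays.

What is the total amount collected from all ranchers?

Total value 63 ≥ cost 45, so it is built.
Rancher 1: others sum to 48; max(0, 45 - 48) = 0.
Rancher 2: others sum to 44; max(0, 45 - 44) = 1.
Rancher 3: others sum to 40; max(0, 45 - 40) = 5.
Rancher 4: others sum to 57; max(0, 45 - 57) = 0.
Total collected = 0 + 1 + 5 + 0 = 6.

6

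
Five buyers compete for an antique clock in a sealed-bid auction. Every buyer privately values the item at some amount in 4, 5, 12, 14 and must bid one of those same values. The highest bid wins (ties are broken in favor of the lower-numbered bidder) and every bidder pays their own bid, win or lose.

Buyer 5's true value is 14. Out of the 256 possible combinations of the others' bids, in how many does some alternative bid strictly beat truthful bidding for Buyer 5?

Others bid (4, 4, 4, 4): truth gives 0; bid 5 gives 9 > 0. Violating.
Others bid (4, 4, 4, 5): truth gives 0; bid 12 gives 2 > 0. Violating.
Others bid (4, 4, 4, 14): truth gives -14; bid 4 gives -4 > -14. Violating.
Others bid (4, 4, 5, 4): truth gives 0; bid 12 gives 2 > 0. Violating.
Others bid (4, 4, 4, 12): truth gives 0; no alternative beats it.
Others bid (4, 4, 5, 12): truth gives 0; no alternative beats it.
(Checking all 256 profiles: 191 have a profitable deviation, 65 do not.)

191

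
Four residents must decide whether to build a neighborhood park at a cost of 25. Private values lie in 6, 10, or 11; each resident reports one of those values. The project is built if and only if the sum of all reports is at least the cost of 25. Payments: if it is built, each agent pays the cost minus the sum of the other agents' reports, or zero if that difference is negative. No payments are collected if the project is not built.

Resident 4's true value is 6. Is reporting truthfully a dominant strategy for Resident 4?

Check each profile of the others' reports and compare truth against every alternative report.
Others report (6, 6, 6): truth gives 0, best alternative gives -1.
Others report (6, 10, 10): truth gives 6, best alternative gives 6.
Others report (6, 10, 11): truth gives 6, best alternative gives 6.
Others report (6, 11, 10): truth gives 6, best alternative gives 6.
Others report (6, 11, 11): truth gives 6, best alternative gives 6.
Others report (10, 6, 10): truth gives 6, best alternative gives 6.
(Remaining 21 profiles checked similarly; truth is weakly best in each.)
In every case the truthful report is at least as good as any alternative, so it is a dominant strategy.

Yes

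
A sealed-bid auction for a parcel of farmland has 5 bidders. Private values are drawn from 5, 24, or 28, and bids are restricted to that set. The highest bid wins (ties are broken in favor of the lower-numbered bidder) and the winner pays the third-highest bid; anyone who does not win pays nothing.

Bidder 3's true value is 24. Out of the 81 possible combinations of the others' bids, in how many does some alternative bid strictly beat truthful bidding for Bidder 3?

4

Others bid (5, 5, 5, 28): truth gives 0; bid 28 gives 19 > 0. Violating.
Others bid (5, 5, 28, 5): truth gives 0; bid 28 gives 19 > 0. Violating.
Others bid (5, 24, 5, 5): truth gives 0; bid 28 gives 19 > 0. Violating.
Others bid (24, 5, 5, 5): truth gives 0; bid 28 gives 19 > 0. Violating.
Others bid (5, 5, 5, 5): truth gives 19; no alternative beats it.
Others bid (5, 5, 5, 24): truth gives 19; no alternative beats it.
(Checking all 81 profiles: 4 have a profitable deviation, 77 do not.)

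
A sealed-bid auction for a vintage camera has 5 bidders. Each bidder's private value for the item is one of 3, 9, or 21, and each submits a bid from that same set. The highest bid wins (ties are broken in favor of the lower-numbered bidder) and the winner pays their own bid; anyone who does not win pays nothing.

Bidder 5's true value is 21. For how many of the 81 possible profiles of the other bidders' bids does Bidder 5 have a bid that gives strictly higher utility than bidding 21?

1

Others bid (3, 3, 3, 3): truth gives 0; bid 9 gives 12 > 0. Violating.
Others bid (3, 3, 3, 9): truth gives 0; no alternative beats it.
Others bid (3, 3, 3, 21): truth gives 0; no alternative beats it.
(Checking all 81 profiles: 1 has a profitable deviation, 80 do not.)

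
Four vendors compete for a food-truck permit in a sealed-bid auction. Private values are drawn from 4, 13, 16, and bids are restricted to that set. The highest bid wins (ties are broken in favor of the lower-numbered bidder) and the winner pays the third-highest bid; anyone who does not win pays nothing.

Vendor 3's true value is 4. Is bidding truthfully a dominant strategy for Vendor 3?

Yes

Check each profile of the others' bids and compare truth against every alternative bid.
Others bid (4, 4, 4): truth gives 0, best alternative gives 0.
Others bid (4, 4, 13): truth gives 0, best alternative gives 0.
Others bid (4, 4, 16): truth gives 0, best alternative gives 0.
Others bid (4, 13, 4): truth gives 0, best alternative gives 0.
Others bid (4, 13, 13): truth gives 0, best alternative gives 0.
Others bid (4, 13, 16): truth gives 0, best alternative gives 0.
(Remaining 21 profiles checked similarly; truth is weakly best in each.)
In every case the truthful bid is at least as good as any alternative, so it is a dominant strategy.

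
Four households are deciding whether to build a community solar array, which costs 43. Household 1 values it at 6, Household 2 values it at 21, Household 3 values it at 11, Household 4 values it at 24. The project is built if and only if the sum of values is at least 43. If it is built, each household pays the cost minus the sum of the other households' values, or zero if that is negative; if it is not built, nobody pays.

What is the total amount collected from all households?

7

Total value 62 ≥ cost 43, so it is built.
Household 1: others sum to 56; max(0, 43 - 56) = 0.
Household 2: others sum to 41; max(0, 43 - 41) = 2.
Household 3: others sum to 51; max(0, 43 - 51) = 0.
Household 4: others sum to 38; max(0, 43 - 38) = 5.
Total collected = 0 + 2 + 0 + 5 = 7.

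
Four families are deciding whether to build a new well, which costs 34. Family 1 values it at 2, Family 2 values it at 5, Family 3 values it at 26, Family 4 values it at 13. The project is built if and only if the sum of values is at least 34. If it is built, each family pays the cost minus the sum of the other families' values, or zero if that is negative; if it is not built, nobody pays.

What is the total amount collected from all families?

Total value 46 ≥ cost 34, so it is built.
Family 1: others sum to 44; max(0, 34 - 44) = 0.
Family 2: others sum to 41; max(0, 34 - 41) = 0.
Family 3: others sum to 20; max(0, 34 - 20) = 14.
Family 4: others sum to 33; max(0, 34 - 33) = 1.
Total collected = 0 + 0 + 14 + 1 = 15.

15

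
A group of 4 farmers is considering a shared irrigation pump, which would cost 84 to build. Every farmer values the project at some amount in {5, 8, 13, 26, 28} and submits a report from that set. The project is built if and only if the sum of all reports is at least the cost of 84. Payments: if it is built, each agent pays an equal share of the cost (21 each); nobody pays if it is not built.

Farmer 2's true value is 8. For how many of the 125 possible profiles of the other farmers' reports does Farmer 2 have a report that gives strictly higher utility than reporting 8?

Others report (26, 26, 26): truth gives -13; report 5 gives 0 > -13. Violating.
Others report (5, 5, 5): truth gives 0; no alternative beats it.
Others report (5, 5, 8): truth gives 0; no alternative beats it.
(Checking all 125 profiles: 1 has a profitable deviation, 124 do not.)

1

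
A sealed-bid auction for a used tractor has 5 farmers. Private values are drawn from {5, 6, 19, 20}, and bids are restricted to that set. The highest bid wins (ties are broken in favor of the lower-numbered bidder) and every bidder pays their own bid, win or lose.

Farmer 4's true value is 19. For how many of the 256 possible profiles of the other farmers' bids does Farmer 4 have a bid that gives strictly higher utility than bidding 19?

234

Others bid (5, 5, 5, 5): truth gives 0; bid 6 gives 13 > 0. Violating.
Others bid (5, 5, 5, 6): truth gives 0; bid 6 gives 13 > 0. Violating.
Others bid (5, 5, 5, 20): truth gives -19; bid 20 gives -1 > -19. Violating.
Others bid (5, 5, 6, 20): truth gives -19; bid 20 gives -1 > -19. Violating.
Others bid (5, 5, 5, 19): truth gives 0; no alternative beats it.
Others bid (5, 5, 6, 5): truth gives 0; no alternative beats it.
(Checking all 256 profiles: 234 have a profitable deviation, 22 do not.)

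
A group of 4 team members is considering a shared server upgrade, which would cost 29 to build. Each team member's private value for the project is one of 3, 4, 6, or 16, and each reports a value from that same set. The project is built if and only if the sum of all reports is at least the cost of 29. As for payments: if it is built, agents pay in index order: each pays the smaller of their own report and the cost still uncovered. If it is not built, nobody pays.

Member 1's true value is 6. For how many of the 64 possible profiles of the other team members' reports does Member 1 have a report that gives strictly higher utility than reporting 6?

25

Others report (3, 6, 16): truth gives 0; report 4 gives 2 > 0. Violating.
Others report (3, 16, 6): truth gives 0; report 4 gives 2 > 0. Violating.
Others report (3, 16, 16): truth gives 0; report 3 gives 3 > 0. Violating.
Others report (4, 6, 16): truth gives 0; report 3 gives 3 > 0. Violating.
Others report (3, 3, 3): truth gives 0; no alternative beats it.
Others report (3, 3, 4): truth gives 0; no alternative beats it.
(Checking all 64 profiles: 25 have a profitable deviation, 39 do not.)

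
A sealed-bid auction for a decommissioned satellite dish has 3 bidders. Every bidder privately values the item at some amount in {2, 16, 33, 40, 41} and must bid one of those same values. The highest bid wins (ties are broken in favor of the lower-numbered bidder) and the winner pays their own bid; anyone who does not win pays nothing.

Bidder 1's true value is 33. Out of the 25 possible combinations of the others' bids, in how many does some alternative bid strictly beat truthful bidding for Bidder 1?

4

Others bid (2, 2): truth gives 0; bid 2 gives 31 > 0. Violating.
Others bid (2, 16): truth gives 0; bid 16 gives 17 > 0. Violating.
Others bid (16, 2): truth gives 0; bid 16 gives 17 > 0. Violating.
Others bid (16, 16): truth gives 0; bid 16 gives 17 > 0. Violating.
Others bid (2, 33): truth gives 0; no alternative beats it.
Others bid (2, 40): truth gives 0; no alternative beats it.
(Checking all 25 profiles: 4 have a profitable deviation, 21 do not.)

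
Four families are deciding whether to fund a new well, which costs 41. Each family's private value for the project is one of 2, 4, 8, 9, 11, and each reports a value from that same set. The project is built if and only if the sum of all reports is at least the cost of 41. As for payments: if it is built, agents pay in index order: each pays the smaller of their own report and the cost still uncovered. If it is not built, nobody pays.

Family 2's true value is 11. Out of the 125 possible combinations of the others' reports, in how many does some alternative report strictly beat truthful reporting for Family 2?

1

Others report (11, 11, 11): truth gives 0; report 8 gives 3 > 0. Violating.
Others report (2, 2, 2): truth gives 0; no alternative beats it.
Others report (2, 2, 4): truth gives 0; no alternative beats it.
(Checking all 125 profiles: 1 has a profitable deviation, 124 do not.)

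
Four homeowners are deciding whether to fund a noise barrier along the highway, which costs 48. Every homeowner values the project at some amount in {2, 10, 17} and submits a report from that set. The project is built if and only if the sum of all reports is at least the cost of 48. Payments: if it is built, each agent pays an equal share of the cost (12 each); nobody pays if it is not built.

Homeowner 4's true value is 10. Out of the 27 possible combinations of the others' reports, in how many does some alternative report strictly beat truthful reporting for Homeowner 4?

Others report (10, 17, 17): truth gives -2; report 2 gives 0 > -2. Violating.
Others report (17, 10, 17): truth gives -2; report 2 gives 0 > -2. Violating.
Others report (17, 17, 10): truth gives -2; report 2 gives 0 > -2. Violating.
Others report (2, 2, 2): truth gives 0; no alternative beats it.
Others report (2, 2, 10): truth gives 0; no alternative beats it.
(Checking all 27 profiles: 3 have a profitable deviation, 24 do not.)

3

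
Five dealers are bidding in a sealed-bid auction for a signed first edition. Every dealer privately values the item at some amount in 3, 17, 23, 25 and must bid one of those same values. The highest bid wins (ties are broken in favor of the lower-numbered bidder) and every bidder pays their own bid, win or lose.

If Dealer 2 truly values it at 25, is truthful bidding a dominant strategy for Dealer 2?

Consider the case where Dealer 1 bids 3, Dealer 3 bids 3, Dealer 4 bids 3 and Dealer 5 bids 3.
Truthful bid 25: wins, pays 25, utility 25 - 25 = 0.
Bid 17 instead: wins, pays 17, utility 25 - 17 = 8.
Since 8 > 0, bidding 17 is strictly better here, so truthful bidding is not dominant.

No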